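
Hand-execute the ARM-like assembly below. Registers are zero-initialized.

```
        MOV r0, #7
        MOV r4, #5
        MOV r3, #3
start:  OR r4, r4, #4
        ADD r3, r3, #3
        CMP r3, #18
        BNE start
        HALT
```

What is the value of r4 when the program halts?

after MOV r0, #7: r0=7
after MOV r4, #5: r4=5
after MOV r3, #3: r3=3
after OR r4, r4, #4: r4=5|4=5
after ADD r3, r3, #3: r3=3+3=6
CMP r3, #18  (cmp 6,18)
BNE start: taken
after OR r4, r4, #4: r4=5|4=5
after ADD r3, r3, #3: r3=6+3=9
CMP r3, #18  (cmp 9,18)
BNE start: taken
after OR r4, r4, #4: r4=5|4=5
after ADD r3, r3, #3: r3=9+3=12
CMP r3, #18  (cmp 12,18)
BNE start: taken
after OR r4, r4, #4: r4=5|4=5
after ADD r3, r3, #3: r3=12+3=15
CMP r3, #18  (cmp 15,18)
BNE start: taken
after OR r4, r4, #4: r4=5|4=5
after ADD r3, r3, #3: r3=15+3=18
CMP r3, #18  (cmp 18,18)
BNE start: not taken
halt.

5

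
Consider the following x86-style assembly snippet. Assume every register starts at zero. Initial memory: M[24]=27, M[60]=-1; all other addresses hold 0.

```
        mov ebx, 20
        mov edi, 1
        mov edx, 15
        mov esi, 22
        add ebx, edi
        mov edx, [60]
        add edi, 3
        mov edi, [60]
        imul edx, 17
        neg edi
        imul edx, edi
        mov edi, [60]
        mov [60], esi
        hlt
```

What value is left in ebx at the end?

ebx=20
edi=1
edx=15
esi=22
ebx=20+1=21
edx=M[60]=-1
edi=1+3=4
edi=M[60]=-1
edx=(-1)*17=-17
edi=-(-1)=1
edx=(-17)*1=-17
edi=M[60]=-1
mov [60], esi → M[60]=22
halt.

21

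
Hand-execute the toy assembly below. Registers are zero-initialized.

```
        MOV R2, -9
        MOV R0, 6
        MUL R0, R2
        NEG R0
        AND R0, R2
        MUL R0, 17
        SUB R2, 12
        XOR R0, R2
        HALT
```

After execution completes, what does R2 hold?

after MOV R2, -9: R2=-9
after MOV R0, 6: R0=6
after MUL R0, R2: R0=6*(-9)=-54
after NEG R0: R0=-(-54)=54
after AND R0, R2: R0=54&(-9)=54
after MUL R0, 17: R0=54*17=918
after SUB R2, 12: R2=(-9)-12=-21
after XOR R0, R2: R0=918^(-21)=-899
halt.

-21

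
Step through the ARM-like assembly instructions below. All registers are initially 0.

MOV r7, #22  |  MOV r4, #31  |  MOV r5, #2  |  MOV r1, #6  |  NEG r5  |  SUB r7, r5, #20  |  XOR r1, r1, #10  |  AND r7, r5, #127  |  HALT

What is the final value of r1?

MOV r7, #22 → r7=22
MOV r4, #31 → r4=31
MOV r5, #2 → r5=2
MOV r1, #6 → r1=6
NEG r5 → r5=-(2)=-2
SUB r7, r5, #20 → r7=(-2)-20=-22
XOR r1, r1, #10 → r1=6^10=12
AND r7, r5, #127 → r7=(-2)&127=126
halt.

12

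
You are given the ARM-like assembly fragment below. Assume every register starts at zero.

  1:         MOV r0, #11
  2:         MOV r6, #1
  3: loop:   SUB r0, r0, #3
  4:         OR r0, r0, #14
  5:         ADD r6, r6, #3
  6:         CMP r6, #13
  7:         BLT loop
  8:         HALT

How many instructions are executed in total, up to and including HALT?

after MOV r0, #11: r0=11
after MOV r6, #1: r6=1
after SUB r0, r0, #3: r0=11-3=8
after OR r0, r0, #14: r0=8|14=14
after ADD r6, r6, #3: r6=1+3=4
CMP r6, #13  (cmp 4,13)
BLT loop: taken
after SUB r0, r0, #3: r0=14-3=11
after OR r0, r0, #14: r0=11|14=15
after ADD r6, r6, #3: r6=4+3=7
CMP r6, #13  (cmp 7,13)
BLT loop: taken
after SUB r0, r0, #3: r0=15-3=12
after OR r0, r0, #14: r0=12|14=14
after ADD r6, r6, #3: r6=7+3=10
CMP r6, #13  (cmp 10,13)
BLT loop: taken
after SUB r0, r0, #3: r0=14-3=11
after OR r0, r0, #14: r0=11|14=15
after ADD r6, r6, #3: r6=10+3=13
CMP r6, #13  (cmp 13,13)
BLT loop: not taken
halt.
Total executed instructions: 23.

23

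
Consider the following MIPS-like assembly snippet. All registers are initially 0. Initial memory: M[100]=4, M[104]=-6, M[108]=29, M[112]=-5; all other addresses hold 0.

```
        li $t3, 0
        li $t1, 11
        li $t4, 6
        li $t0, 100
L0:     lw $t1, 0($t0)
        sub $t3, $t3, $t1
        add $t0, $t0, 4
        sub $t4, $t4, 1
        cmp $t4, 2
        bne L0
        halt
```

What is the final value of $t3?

li $t3, 0 → $t3=0
li $t1, 11 → $t1=11
li $t4, 6 → $t4=6
li $t0, 100 → $t0=100
lw $t1, 0($t0) → $t1=M[100]=4
sub $t3, $t3, $t1 → $t3=0-4=-4
add $t0, $t0, 4 → $t0=100+4=104
sub $t4, $t4, 1 → $t4=6-1=5
cmp $t4, 2  (cmp 5,2)
bne L0: taken
lw $t1, 0($t0) → $t1=M[104]=-6
sub $t3, $t3, $t1 → $t3=(-4)-(-6)=2
add $t0, $t0, 4 → $t0=104+4=108
sub $t4, $t4, 1 → $t4=5-1=4
cmp $t4, 2  (cmp 4,2)
bne L0: taken
lw $t1, 0($t0) → $t1=M[108]=29
sub $t3, $t3, $t1 → $t3=2-29=-27
add $t0, $t0, 4 → $t0=108+4=112
sub $t4, $t4, 1 → $t4=4-1=3
cmp $t4, 2  (cmp 3,2)
bne L0: taken
lw $t1, 0($t0) → $t1=M[112]=-5
sub $t3, $t3, $t1 → $t3=(-27)-(-5)=-22
add $t0, $t0, 4 → $t0=112+4=116
sub $t4, $t4, 1 → $t4=3-1=2
cmp $t4, 2  (cmp 2,2)
bne L0: not taken
halt.

-22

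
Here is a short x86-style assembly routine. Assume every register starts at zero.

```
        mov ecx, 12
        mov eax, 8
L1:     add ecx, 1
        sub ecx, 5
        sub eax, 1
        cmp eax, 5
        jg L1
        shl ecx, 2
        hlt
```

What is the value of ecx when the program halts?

ecx=12
eax=8
ecx=12+1=13
ecx=13-5=8
eax=8-1=7
cmp eax, 5  (cmp 7,5)
jg L1: taken
ecx=8+1=9
ecx=9-5=4
eax=7-1=6
cmp eax, 5  (cmp 6,5)
jg L1: taken
ecx=4+1=5
ecx=5-5=0
eax=6-1=5
cmp eax, 5  (cmp 5,5)
jg L1: not taken
ecx=0<<2=0
halt.

0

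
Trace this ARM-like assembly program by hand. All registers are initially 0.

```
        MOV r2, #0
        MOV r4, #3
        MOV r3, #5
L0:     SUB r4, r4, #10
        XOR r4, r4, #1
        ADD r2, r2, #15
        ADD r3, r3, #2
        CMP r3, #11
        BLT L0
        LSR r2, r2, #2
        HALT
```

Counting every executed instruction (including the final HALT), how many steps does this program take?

MOV r2, #0 → r2=0
MOV r4, #3 → r4=3
MOV r3, #5 → r3=5
SUB r4, r4, #10 → r4=3-10=-7
XOR r4, r4, #1 → r4=(-7)^1=-8
ADD r2, r2, #15 → r2=0+15=15
ADD r3, r3, #2 → r3=5+2=7
CMP r3, #11  (cmp 7,11)
BLT L0: taken
SUB r4, r4, #10 → r4=(-8)-10=-18
XOR r4, r4, #1 → r4=(-18)^1=-17
ADD r2, r2, #15 → r2=15+15=30
ADD r3, r3, #2 → r3=7+2=9
CMP r3, #11  (cmp 9,11)
BLT L0: taken
SUB r4, r4, #10 → r4=(-17)-10=-27
XOR r4, r4, #1 → r4=(-27)^1=-28
ADD r2, r2, #15 → r2=30+15=45
ADD r3, r3, #2 → r3=9+2=11
CMP r3, #11  (cmp 11,11)
BLT L0: not taken
LSR r2, r2, #2 → r2=45>>2=11
halt.
Total executed instructions: 23.

23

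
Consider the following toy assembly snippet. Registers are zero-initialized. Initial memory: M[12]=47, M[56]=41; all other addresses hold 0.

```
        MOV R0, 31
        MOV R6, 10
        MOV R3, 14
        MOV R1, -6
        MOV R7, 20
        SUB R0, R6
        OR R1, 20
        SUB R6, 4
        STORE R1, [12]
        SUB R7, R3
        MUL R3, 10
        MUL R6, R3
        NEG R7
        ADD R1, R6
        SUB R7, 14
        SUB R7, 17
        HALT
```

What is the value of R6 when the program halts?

R0=31
R6=10
R3=14
R1=-6
R7=20
R0=31-10=21
R1=(-6)|20=-2
R6=10-4=6
STORE R1, [12] → M[12]=-2
R7=20-14=6
R3=14*10=140
R6=6*140=840
R7=-(6)=-6
R1=(-2)+840=838
R7=(-6)-14=-20
R7=(-20)-17=-37
halt.

840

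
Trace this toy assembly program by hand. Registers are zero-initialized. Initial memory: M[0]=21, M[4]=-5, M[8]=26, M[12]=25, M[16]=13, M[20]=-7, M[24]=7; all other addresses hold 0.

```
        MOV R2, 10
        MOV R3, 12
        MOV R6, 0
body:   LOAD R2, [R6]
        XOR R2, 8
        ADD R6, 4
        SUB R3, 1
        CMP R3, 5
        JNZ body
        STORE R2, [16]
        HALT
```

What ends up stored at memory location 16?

after MOV R2, 10: R2=10
after MOV R3, 12: R3=12
after MOV R6, 0: R6=0
after LOAD R2, [R6]: R2=M[0]=21
after XOR R2, 8: R2=21^8=29
after ADD R6, 4: R6=0+4=4
after SUB R3, 1: R3=12-1=11
CMP R3, 5  (cmp 11,5)
JNZ body: taken
after LOAD R2, [R6]: R2=M[4]=-5
after XOR R2, 8: R2=(-5)^8=-13
after ADD R6, 4: R6=4+4=8
after SUB R3, 1: R3=11-1=10
CMP R3, 5  (cmp 10,5)
JNZ body: taken
after LOAD R2, [R6]: R2=M[8]=26
after XOR R2, 8: R2=26^8=18
after ADD R6, 4: R6=8+4=12
after SUB R3, 1: R3=10-1=9
CMP R3, 5  (cmp 9,5)
JNZ body: taken
after LOAD R2, [R6]: R2=M[12]=25
after XOR R2, 8: R2=25^8=17
after ADD R6, 4: R6=12+4=16
after SUB R3, 1: R3=9-1=8
CMP R3, 5  (cmp 8,5)
JNZ body: taken
after LOAD R2, [R6]: R2=M[16]=13
after XOR R2, 8: R2=13^8=5
after ADD R6, 4: R6=16+4=20
after SUB R3, 1: R3=8-1=7
CMP R3, 5  (cmp 7,5)
JNZ body: taken
after LOAD R2, [R6]: R2=M[20]=-7
after XOR R2, 8: R2=(-7)^8=-15
after ADD R6, 4: R6=20+4=24
after SUB R3, 1: R3=7-1=6
CMP R3, 5  (cmp 6,5)
JNZ body: taken
after LOAD R2, [R6]: R2=M[24]=7
after XOR R2, 8: R2=7^8=15
after ADD R6, 4: R6=24+4=28
after SUB R3, 1: R3=6-1=5
CMP R3, 5  (cmp 5,5)
JNZ body: not taken
STORE R2, [16] → M[16]=15
halt.

15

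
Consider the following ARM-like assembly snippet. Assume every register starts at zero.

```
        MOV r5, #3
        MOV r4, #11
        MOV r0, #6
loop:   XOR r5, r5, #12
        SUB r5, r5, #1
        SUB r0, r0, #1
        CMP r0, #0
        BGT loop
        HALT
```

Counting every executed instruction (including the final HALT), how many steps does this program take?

after MOV r5, #3: r5=3
after MOV r4, #11: r4=11
after MOV r0, #6: r0=6
after XOR r5, r5, #12: r5=3^12=15
after SUB r5, r5, #1: r5=15-1=14
after SUB r0, r0, #1: r0=6-1=5
CMP r0, #0  (cmp 5,0)
BGT loop: taken
after XOR r5, r5, #12: r5=14^12=2
after SUB r5, r5, #1: r5=2-1=1
after SUB r0, r0, #1: r0=5-1=4
CMP r0, #0  (cmp 4,0)
BGT loop: taken
after XOR r5, r5, #12: r5=1^12=13
after SUB r5, r5, #1: r5=13-1=12
after SUB r0, r0, #1: r0=4-1=3
CMP r0, #0  (cmp 3,0)
BGT loop: taken
after XOR r5, r5, #12: r5=12^12=0
after SUB r5, r5, #1: r5=0-1=-1
after SUB r0, r0, #1: r0=3-1=2
CMP r0, #0  (cmp 2,0)
BGT loop: taken
after XOR r5, r5, #12: r5=(-1)^12=-13
after SUB r5, r5, #1: r5=(-13)-1=-14
after SUB r0, r0, #1: r0=2-1=1
CMP r0, #0  (cmp 1,0)
BGT loop: taken
after XOR r5, r5, #12: r5=(-14)^12=-2
after SUB r5, r5, #1: r5=(-2)-1=-3
after SUB r0, r0, #1: r0=1-1=0
CMP r0, #0  (cmp 0,0)
BGT loop: not taken
halt.
Total executed instructions: 34.

34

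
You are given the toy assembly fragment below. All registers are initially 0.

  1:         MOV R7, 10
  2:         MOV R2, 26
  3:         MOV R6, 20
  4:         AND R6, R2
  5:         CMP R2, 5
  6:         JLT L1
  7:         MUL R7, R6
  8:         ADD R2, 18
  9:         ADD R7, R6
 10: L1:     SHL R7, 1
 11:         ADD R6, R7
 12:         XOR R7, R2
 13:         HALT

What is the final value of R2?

44

after MOV R7, 10: R7=10
after MOV R2, 26: R2=26
after MOV R6, 20: R6=20
after AND R6, R2: R6=20&26=16
CMP R2, 5  (cmp 26,5)
JLT L1: not taken
after MUL R7, R6: R7=10*16=160
after ADD R2, 18: R2=26+18=44
after ADD R7, R6: R7=160+16=176
after SHL R7, 1: R7=176<<1=352
after ADD R6, R7: R6=16+352=368
after XOR R7, R2: R7=352^44=332
halt.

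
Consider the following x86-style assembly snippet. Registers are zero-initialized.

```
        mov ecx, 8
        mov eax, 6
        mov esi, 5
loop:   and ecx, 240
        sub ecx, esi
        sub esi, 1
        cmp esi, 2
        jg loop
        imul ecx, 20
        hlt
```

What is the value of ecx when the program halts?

4420

after mov ecx, 8: ecx=8
after mov eax, 6: eax=6
after mov esi, 5: esi=5
after and ecx, 240: ecx=8&240=0
after sub ecx, esi: ecx=0-5=-5
after sub esi, 1: esi=5-1=4
cmp esi, 2  (cmp 4,2)
jg loop: taken
after and ecx, 240: ecx=(-5)&240=240
after sub ecx, esi: ecx=240-4=236
after sub esi, 1: esi=4-1=3
cmp esi, 2  (cmp 3,2)
jg loop: taken
after and ecx, 240: ecx=236&240=224
after sub ecx, esi: ecx=224-3=221
after sub esi, 1: esi=3-1=2
cmp esi, 2  (cmp 2,2)
jg loop: not taken
after imul ecx, 20: ecx=221*20=4420
halt.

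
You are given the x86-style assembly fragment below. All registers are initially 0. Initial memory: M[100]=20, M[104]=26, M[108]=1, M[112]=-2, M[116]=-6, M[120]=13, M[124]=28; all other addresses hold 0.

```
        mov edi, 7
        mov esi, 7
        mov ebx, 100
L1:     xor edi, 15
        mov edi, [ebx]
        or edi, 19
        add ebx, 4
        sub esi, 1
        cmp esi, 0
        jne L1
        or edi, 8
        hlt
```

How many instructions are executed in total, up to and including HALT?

mov edi, 7 → edi=7
mov esi, 7 → esi=7
mov ebx, 100 → ebx=100
xor edi, 15 → edi=7^15=8
mov edi, [ebx] → edi=M[100]=20
or edi, 19 → edi=20|19=23
add ebx, 4 → ebx=100+4=104
sub esi, 1 → esi=7-1=6
cmp esi, 0  (cmp 6,0)
jne L1: taken
xor edi, 15 → edi=23^15=24
mov edi, [ebx] → edi=M[104]=26
or edi, 19 → edi=26|19=27
add ebx, 4 → ebx=104+4=108
sub esi, 1 → esi=6-1=5
cmp esi, 0  (cmp 5,0)
jne L1: taken
xor edi, 15 → edi=27^15=20
mov edi, [ebx] → edi=M[108]=1
or edi, 19 → edi=1|19=19
add ebx, 4 → ebx=108+4=112
sub esi, 1 → esi=5-1=4
cmp esi, 0  (cmp 4,0)
jne L1: taken
xor edi, 15 → edi=19^15=28
mov edi, [ebx] → edi=M[112]=-2
or edi, 19 → edi=(-2)|19=-1
add ebx, 4 → ebx=112+4=116
sub esi, 1 → esi=4-1=3
cmp esi, 0  (cmp 3,0)
jne L1: taken
xor edi, 15 → edi=(-1)^15=-16
mov edi, [ebx] → edi=M[116]=-6
or edi, 19 → edi=(-6)|19=-5
add ebx, 4 → ebx=116+4=120
sub esi, 1 → esi=3-1=2
cmp esi, 0  (cmp 2,0)
jne L1: taken
xor edi, 15 → edi=(-5)^15=-12
mov edi, [ebx] → edi=M[120]=13
or edi, 19 → edi=13|19=31
add ebx, 4 → ebx=120+4=124
sub esi, 1 → esi=2-1=1
cmp esi, 0  (cmp 1,0)
jne L1: taken
xor edi, 15 → edi=31^15=16
mov edi, [ebx] → edi=M[124]=28
or edi, 19 → edi=28|19=31
add ebx, 4 → ebx=124+4=128
sub esi, 1 → esi=1-1=0
cmp esi, 0  (cmp 0,0)
jne L1: not taken
or edi, 8 → edi=31|8=31
halt.
Total executed instructions: 54.

54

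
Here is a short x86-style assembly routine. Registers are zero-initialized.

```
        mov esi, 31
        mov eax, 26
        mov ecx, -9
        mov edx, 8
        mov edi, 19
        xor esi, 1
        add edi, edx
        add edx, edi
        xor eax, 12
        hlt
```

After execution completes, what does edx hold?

after mov esi, 31: esi=31
after mov eax, 26: eax=26
after mov ecx, -9: ecx=-9
after mov edx, 8: edx=8
after mov edi, 19: edi=19
after xor esi, 1: esi=31^1=30
after add edi, edx: edi=19+8=27
after add edx, edi: edx=8+27=35
after xor eax, 12: eax=26^12=22
halt.

35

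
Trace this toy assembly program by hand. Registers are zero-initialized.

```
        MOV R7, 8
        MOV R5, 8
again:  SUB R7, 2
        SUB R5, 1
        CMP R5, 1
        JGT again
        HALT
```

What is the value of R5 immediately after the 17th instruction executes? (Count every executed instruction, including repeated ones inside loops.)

after MOV R7, 8: R7=8
after MOV R5, 8: R5=8
after SUB R7, 2: R7=8-2=6
after SUB R5, 1: R5=8-1=7
CMP R5, 1  (cmp 7,1)
JGT again: taken
after SUB R7, 2: R7=6-2=4
after SUB R5, 1: R5=7-1=6
CMP R5, 1  (cmp 6,1)
JGT again: taken
after SUB R7, 2: R7=4-2=2
after SUB R5, 1: R5=6-1=5
CMP R5, 1  (cmp 5,1)
JGT again: taken
after SUB R7, 2: R7=2-2=0
after SUB R5, 1: R5=5-1=4
CMP R5, 1  (cmp 4,1)
After step 17: R5 = 4.

4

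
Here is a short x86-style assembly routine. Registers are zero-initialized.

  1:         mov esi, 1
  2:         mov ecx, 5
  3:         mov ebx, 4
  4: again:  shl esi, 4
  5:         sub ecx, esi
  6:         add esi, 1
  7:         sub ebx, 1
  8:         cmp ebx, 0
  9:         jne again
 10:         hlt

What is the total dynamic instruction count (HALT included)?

esi=1
ecx=5
ebx=4
esi=1<<4=16
ecx=5-16=-11
esi=16+1=17
ebx=4-1=3
cmp ebx, 0  (cmp 3,0)
jne again: taken
esi=17<<4=272
ecx=(-11)-272=-283
esi=272+1=273
ebx=3-1=2
cmp ebx, 0  (cmp 2,0)
jne again: taken
esi=273<<4=4368
ecx=(-283)-4368=-4651
esi=4368+1=4369
ebx=2-1=1
cmp ebx, 0  (cmp 1,0)
jne again: taken
esi=4369<<4=69904
ecx=(-4651)-69904=-74555
esi=69904+1=69905
ebx=1-1=0
cmp ebx, 0  (cmp 0,0)
jne again: not taken
halt.
Total executed instructions: 28.

28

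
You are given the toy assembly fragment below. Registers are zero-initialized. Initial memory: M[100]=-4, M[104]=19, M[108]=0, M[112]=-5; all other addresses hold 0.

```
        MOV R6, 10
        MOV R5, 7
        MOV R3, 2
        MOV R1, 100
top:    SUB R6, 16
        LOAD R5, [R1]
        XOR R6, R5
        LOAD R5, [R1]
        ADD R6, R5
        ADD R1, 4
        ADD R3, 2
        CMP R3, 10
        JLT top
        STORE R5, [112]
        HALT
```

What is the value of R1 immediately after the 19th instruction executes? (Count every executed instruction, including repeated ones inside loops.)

108

MOV R6, 10 → R6=10
MOV R5, 7 → R5=7
MOV R3, 2 → R3=2
MOV R1, 100 → R1=100
SUB R6, 16 → R6=10-16=-6
LOAD R5, [R1] → R5=M[100]=-4
XOR R6, R5 → R6=(-6)^(-4)=6
LOAD R5, [R1] → R5=M[100]=-4
ADD R6, R5 → R6=6+(-4)=2
ADD R1, 4 → R1=100+4=104
ADD R3, 2 → R3=2+2=4
CMP R3, 10  (cmp 4,10)
JLT top: taken
SUB R6, 16 → R6=2-16=-14
LOAD R5, [R1] → R5=M[104]=19
XOR R6, R5 → R6=(-14)^19=-31
LOAD R5, [R1] → R5=M[104]=19
ADD R6, R5 → R6=(-31)+19=-12
ADD R1, 4 → R1=104+4=108
After step 19: R1 = 108.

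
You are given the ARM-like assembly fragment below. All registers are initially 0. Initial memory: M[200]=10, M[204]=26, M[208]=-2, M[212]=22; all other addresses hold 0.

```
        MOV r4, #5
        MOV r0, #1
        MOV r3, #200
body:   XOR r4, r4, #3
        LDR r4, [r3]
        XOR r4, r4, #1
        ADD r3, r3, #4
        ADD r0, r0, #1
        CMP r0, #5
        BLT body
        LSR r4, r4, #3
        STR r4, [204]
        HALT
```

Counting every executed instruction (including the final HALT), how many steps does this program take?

after MOV r4, #5: r4=5
after MOV r0, #1: r0=1
after MOV r3, #200: r3=200
after XOR r4, r4, #3: r4=5^3=6
after LDR r4, [r3]: r4=M[200]=10
after XOR r4, r4, #1: r4=10^1=11
after ADD r3, r3, #4: r3=200+4=204
after ADD r0, r0, #1: r0=1+1=2
CMP r0, #5  (cmp 2,5)
BLT body: taken
after XOR r4, r4, #3: r4=11^3=8
after LDR r4, [r3]: r4=M[204]=26
after XOR r4, r4, #1: r4=26^1=27
after ADD r3, r3, #4: r3=204+4=208
after ADD r0, r0, #1: r0=2+1=3
CMP r0, #5  (cmp 3,5)
BLT body: taken
after XOR r4, r4, #3: r4=27^3=24
after LDR r4, [r3]: r4=M[208]=-2
after XOR r4, r4, #1: r4=(-2)^1=-1
after ADD r3, r3, #4: r3=208+4=212
after ADD r0, r0, #1: r0=3+1=4
CMP r0, #5  (cmp 4,5)
BLT body: taken
after XOR r4, r4, #3: r4=(-1)^3=-4
after LDR r4, [r3]: r4=M[212]=22
after XOR r4, r4, #1: r4=22^1=23
after ADD r3, r3, #4: r3=212+4=216
after ADD r0, r0, #1: r0=4+1=5
CMP r0, #5  (cmp 5,5)
BLT body: not taken
after LSR r4, r4, #3: r4=23>>3=2
STR r4, [204] → M[204]=2
halt.
Total executed instructions: 34.

34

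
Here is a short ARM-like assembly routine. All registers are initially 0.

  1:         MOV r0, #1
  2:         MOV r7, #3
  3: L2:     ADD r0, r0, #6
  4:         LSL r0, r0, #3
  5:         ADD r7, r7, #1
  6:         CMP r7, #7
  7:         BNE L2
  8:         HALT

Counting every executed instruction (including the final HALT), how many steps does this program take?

23

MOV r0, #1 → r0=1
MOV r7, #3 → r7=3
ADD r0, r0, #6 → r0=1+6=7
LSL r0, r0, #3 → r0=7<<3=56
ADD r7, r7, #1 → r7=3+1=4
CMP r7, #7  (cmp 4,7)
BNE L2: taken
ADD r0, r0, #6 → r0=56+6=62
LSL r0, r0, #3 → r0=62<<3=496
ADD r7, r7, #1 → r7=4+1=5
CMP r7, #7  (cmp 5,7)
BNE L2: taken
ADD r0, r0, #6 → r0=496+6=502
LSL r0, r0, #3 → r0=502<<3=4016
ADD r7, r7, #1 → r7=5+1=6
CMP r7, #7  (cmp 6,7)
BNE L2: taken
ADD r0, r0, #6 → r0=4016+6=4022
LSL r0, r0, #3 → r0=4022<<3=32176
ADD r7, r7, #1 → r7=6+1=7
CMP r7, #7  (cmp 7,7)
BNE L2: not taken
halt.
Total executed instructions: 23.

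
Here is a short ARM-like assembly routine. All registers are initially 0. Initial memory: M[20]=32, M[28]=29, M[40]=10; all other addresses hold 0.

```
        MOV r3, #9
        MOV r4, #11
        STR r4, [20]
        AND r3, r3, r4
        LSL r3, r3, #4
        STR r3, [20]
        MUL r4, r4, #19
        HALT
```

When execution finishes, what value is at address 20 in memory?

144

r3=9
r4=11
STR r4, [20] → M[20]=11
r3=9&11=9
r3=9<<4=144
STR r3, [20] → M[20]=144
r4=11*19=209
halt.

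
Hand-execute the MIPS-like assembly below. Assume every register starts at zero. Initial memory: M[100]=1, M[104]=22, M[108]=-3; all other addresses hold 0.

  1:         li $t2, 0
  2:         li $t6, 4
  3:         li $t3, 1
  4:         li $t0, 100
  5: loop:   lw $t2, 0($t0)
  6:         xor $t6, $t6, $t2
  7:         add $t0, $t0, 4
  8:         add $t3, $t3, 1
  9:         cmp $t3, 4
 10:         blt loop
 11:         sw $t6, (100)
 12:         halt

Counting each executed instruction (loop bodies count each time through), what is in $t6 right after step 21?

-18

li $t2, 0 → $t2=0
li $t6, 4 → $t6=4
li $t3, 1 → $t3=1
li $t0, 100 → $t0=100
lw $t2, 0($t0) → $t2=M[100]=1
xor $t6, $t6, $t2 → $t6=4^1=5
add $t0, $t0, 4 → $t0=100+4=104
add $t3, $t3, 1 → $t3=1+1=2
cmp $t3, 4  (cmp 2,4)
blt loop: taken
lw $t2, 0($t0) → $t2=M[104]=22
xor $t6, $t6, $t2 → $t6=5^22=19
add $t0, $t0, 4 → $t0=104+4=108
add $t3, $t3, 1 → $t3=2+1=3
cmp $t3, 4  (cmp 3,4)
blt loop: taken
lw $t2, 0($t0) → $t2=M[108]=-3
xor $t6, $t6, $t2 → $t6=19^(-3)=-18
add $t0, $t0, 4 → $t0=108+4=112
add $t3, $t3, 1 → $t3=3+1=4
cmp $t3, 4  (cmp 4,4)
After step 21: $t6 = -18.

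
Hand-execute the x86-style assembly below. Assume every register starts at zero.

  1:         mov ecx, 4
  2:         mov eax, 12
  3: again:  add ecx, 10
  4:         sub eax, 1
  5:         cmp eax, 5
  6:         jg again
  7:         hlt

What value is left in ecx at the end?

74

mov ecx, 4 → ecx=4
mov eax, 12 → eax=12
add ecx, 10 → ecx=4+10=14
sub eax, 1 → eax=12-1=11
cmp eax, 5  (cmp 11,5)
jg again: taken
add ecx, 10 → ecx=14+10=24
sub eax, 1 → eax=11-1=10
cmp eax, 5  (cmp 10,5)
jg again: taken
add ecx, 10 → ecx=24+10=34
sub eax, 1 → eax=10-1=9
cmp eax, 5  (cmp 9,5)
jg again: taken
add ecx, 10 → ecx=34+10=44
sub eax, 1 → eax=9-1=8
cmp eax, 5  (cmp 8,5)
jg again: taken
add ecx, 10 → ecx=44+10=54
sub eax, 1 → eax=8-1=7
cmp eax, 5  (cmp 7,5)
jg again: taken
add ecx, 10 → ecx=54+10=64
sub eax, 1 → eax=7-1=6
cmp eax, 5  (cmp 6,5)
jg again: taken
add ecx, 10 → ecx=64+10=74
sub eax, 1 → eax=6-1=5
cmp eax, 5  (cmp 5,5)
jg again: not taken
halt.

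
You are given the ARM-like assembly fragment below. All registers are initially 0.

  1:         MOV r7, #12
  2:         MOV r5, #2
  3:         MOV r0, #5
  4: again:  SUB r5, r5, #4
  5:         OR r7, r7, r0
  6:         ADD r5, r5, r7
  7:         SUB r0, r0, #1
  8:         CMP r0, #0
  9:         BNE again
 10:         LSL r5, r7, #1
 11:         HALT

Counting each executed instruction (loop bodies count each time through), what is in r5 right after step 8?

r7=12
r5=2
r0=5
r5=2-4=-2
r7=12|5=13
r5=(-2)+13=11
r0=5-1=4
CMP r0, #0  (cmp 4,0)
After step 8: r5 = 11.

11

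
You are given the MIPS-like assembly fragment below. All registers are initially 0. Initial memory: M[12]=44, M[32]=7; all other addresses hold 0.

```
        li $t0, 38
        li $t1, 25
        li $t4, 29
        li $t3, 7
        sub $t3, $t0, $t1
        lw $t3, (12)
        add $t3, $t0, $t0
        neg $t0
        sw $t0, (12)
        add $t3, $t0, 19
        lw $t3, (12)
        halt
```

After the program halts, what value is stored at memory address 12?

li $t0, 38 → $t0=38
li $t1, 25 → $t1=25
li $t4, 29 → $t4=29
li $t3, 7 → $t3=7
sub $t3, $t0, $t1 → $t3=38-25=13
lw $t3, (12) → $t3=M[12]=44
add $t3, $t0, $t0 → $t3=38+38=76
neg $t0 → $t0=-(38)=-38
sw $t0, (12) → M[12]=-38
add $t3, $t0, 19 → $t3=(-38)+19=-19
lw $t3, (12) → $t3=M[12]=-38
halt.

-38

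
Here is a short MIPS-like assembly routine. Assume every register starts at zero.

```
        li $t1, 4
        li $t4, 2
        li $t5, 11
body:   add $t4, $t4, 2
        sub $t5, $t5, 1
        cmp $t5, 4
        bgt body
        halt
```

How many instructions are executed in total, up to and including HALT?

32

after li $t1, 4: $t1=4
after li $t4, 2: $t4=2
after li $t5, 11: $t5=11
after add $t4, $t4, 2: $t4=2+2=4
after sub $t5, $t5, 1: $t5=11-1=10
cmp $t5, 4  (cmp 10,4)
bgt body: taken
after add $t4, $t4, 2: $t4=4+2=6
after sub $t5, $t5, 1: $t5=10-1=9
cmp $t5, 4  (cmp 9,4)
bgt body: taken
after add $t4, $t4, 2: $t4=6+2=8
after sub $t5, $t5, 1: $t5=9-1=8
cmp $t5, 4  (cmp 8,4)
bgt body: taken
after add $t4, $t4, 2: $t4=8+2=10
after sub $t5, $t5, 1: $t5=8-1=7
cmp $t5, 4  (cmp 7,4)
bgt body: taken
after add $t4, $t4, 2: $t4=10+2=12
after sub $t5, $t5, 1: $t5=7-1=6
cmp $t5, 4  (cmp 6,4)
bgt body: taken
after add $t4, $t4, 2: $t4=12+2=14
after sub $t5, $t5, 1: $t5=6-1=5
cmp $t5, 4  (cmp 5,4)
bgt body: taken
after add $t4, $t4, 2: $t4=14+2=16
after sub $t5, $t5, 1: $t5=5-1=4
cmp $t5, 4  (cmp 4,4)
bgt body: not taken
halt.
Total executed instructions: 32.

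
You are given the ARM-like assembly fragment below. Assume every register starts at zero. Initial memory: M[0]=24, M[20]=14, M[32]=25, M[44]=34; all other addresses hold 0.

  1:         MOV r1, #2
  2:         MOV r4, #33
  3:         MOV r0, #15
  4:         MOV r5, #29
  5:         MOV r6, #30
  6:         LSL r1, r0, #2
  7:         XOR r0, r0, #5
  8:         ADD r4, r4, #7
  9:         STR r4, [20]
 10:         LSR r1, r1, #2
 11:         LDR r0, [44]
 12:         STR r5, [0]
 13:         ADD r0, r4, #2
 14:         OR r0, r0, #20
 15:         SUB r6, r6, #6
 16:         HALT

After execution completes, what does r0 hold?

after MOV r1, #2: r1=2
after MOV r4, #33: r4=33
after MOV r0, #15: r0=15
after MOV r5, #29: r5=29
after MOV r6, #30: r6=30
after LSL r1, r0, #2: r1=15<<2=60
after XOR r0, r0, #5: r0=15^5=10
after ADD r4, r4, #7: r4=33+7=40
STR r4, [20] → M[20]=40
after LSR r1, r1, #2: r1=60>>2=15
after LDR r0, [44]: r0=M[44]=34
STR r5, [0] → M[0]=29
after ADD r0, r4, #2: r0=40+2=42
after OR r0, r0, #20: r0=42|20=62
after SUB r6, r6, #6: r6=30-6=24
halt.

62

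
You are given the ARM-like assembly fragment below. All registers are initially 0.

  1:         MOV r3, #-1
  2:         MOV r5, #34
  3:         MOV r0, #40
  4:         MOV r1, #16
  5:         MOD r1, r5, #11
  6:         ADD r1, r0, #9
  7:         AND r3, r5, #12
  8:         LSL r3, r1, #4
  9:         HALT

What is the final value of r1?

r3=-1
r5=34
r0=40
r1=16
r1=34%11=1
r1=40+9=49
r3=34&12=0
r3=49<<4=784
halt.

49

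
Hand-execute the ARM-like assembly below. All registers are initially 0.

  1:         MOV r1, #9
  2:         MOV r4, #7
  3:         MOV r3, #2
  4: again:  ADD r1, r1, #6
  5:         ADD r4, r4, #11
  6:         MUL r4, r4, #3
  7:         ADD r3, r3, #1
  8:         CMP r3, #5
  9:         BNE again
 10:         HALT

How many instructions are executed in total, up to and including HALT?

22

after MOV r1, #9: r1=9
after MOV r4, #7: r4=7
after MOV r3, #2: r3=2
after ADD r1, r1, #6: r1=9+6=15
after ADD r4, r4, #11: r4=7+11=18
after MUL r4, r4, #3: r4=18*3=54
after ADD r3, r3, #1: r3=2+1=3
CMP r3, #5  (cmp 3,5)
BNE again: taken
after ADD r1, r1, #6: r1=15+6=21
after ADD r4, r4, #11: r4=54+11=65
after MUL r4, r4, #3: r4=65*3=195
after ADD r3, r3, #1: r3=3+1=4
CMP r3, #5  (cmp 4,5)
BNE again: taken
after ADD r1, r1, #6: r1=21+6=27
after ADD r4, r4, #11: r4=195+11=206
after MUL r4, r4, #3: r4=206*3=618
after ADD r3, r3, #1: r3=4+1=5
CMP r3, #5  (cmp 5,5)
BNE again: not taken
halt.
Total executed instructions: 22.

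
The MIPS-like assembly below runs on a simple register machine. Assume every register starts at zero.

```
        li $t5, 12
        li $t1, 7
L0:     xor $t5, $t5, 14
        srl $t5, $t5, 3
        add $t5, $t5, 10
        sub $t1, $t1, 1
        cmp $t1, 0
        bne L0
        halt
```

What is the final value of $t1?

0

after li $t5, 12: $t5=12
after li $t1, 7: $t1=7
after xor $t5, $t5, 14: $t5=12^14=2
after srl $t5, $t5, 3: $t5=2>>3=0
after add $t5, $t5, 10: $t5=0+10=10
after sub $t1, $t1, 1: $t1=7-1=6
cmp $t1, 0  (cmp 6,0)
bne L0: taken
after xor $t5, $t5, 14: $t5=10^14=4
after srl $t5, $t5, 3: $t5=4>>3=0
after add $t5, $t5, 10: $t5=0+10=10
after sub $t1, $t1, 1: $t1=6-1=5
cmp $t1, 0  (cmp 5,0)
bne L0: taken
after xor $t5, $t5, 14: $t5=10^14=4
after srl $t5, $t5, 3: $t5=4>>3=0
after add $t5, $t5, 10: $t5=0+10=10
after sub $t1, $t1, 1: $t1=5-1=4
cmp $t1, 0  (cmp 4,0)
bne L0: taken
after xor $t5, $t5, 14: $t5=10^14=4
after srl $t5, $t5, 3: $t5=4>>3=0
after add $t5, $t5, 10: $t5=0+10=10
after sub $t1, $t1, 1: $t1=4-1=3
cmp $t1, 0  (cmp 3,0)
bne L0: taken
after xor $t5, $t5, 14: $t5=10^14=4
after srl $t5, $t5, 3: $t5=4>>3=0
after add $t5, $t5, 10: $t5=0+10=10
after sub $t1, $t1, 1: $t1=3-1=2
cmp $t1, 0  (cmp 2,0)
bne L0: taken
after xor $t5, $t5, 14: $t5=10^14=4
after srl $t5, $t5, 3: $t5=4>>3=0
after add $t5, $t5, 10: $t5=0+10=10
after sub $t1, $t1, 1: $t1=2-1=1
cmp $t1, 0  (cmp 1,0)
bne L0: taken
after xor $t5, $t5, 14: $t5=10^14=4
after srl $t5, $t5, 3: $t5=4>>3=0
after add $t5, $t5, 10: $t5=0+10=10
after sub $t1, $t1, 1: $t1=1-1=0
cmp $t1, 0  (cmp 0,0)
bne L0: not taken
halt.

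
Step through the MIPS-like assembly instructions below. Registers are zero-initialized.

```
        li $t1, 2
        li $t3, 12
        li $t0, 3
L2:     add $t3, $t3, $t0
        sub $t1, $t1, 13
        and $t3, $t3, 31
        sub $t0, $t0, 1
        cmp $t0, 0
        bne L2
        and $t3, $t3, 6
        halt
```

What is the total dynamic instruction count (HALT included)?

after li $t1, 2: $t1=2
after li $t3, 12: $t3=12
after li $t0, 3: $t0=3
after add $t3, $t3, $t0: $t3=12+3=15
after sub $t1, $t1, 13: $t1=2-13=-11
after and $t3, $t3, 31: $t3=15&31=15
after sub $t0, $t0, 1: $t0=3-1=2
cmp $t0, 0  (cmp 2,0)
bne L2: taken
after add $t3, $t3, $t0: $t3=15+2=17
after sub $t1, $t1, 13: $t1=(-11)-13=-24
after and $t3, $t3, 31: $t3=17&31=17
after sub $t0, $t0, 1: $t0=2-1=1
cmp $t0, 0  (cmp 1,0)
bne L2: taken
after add $t3, $t3, $t0: $t3=17+1=18
after sub $t1, $t1, 13: $t1=(-24)-13=-37
after and $t3, $t3, 31: $t3=18&31=18
after sub $t0, $t0, 1: $t0=1-1=0
cmp $t0, 0  (cmp 0,0)
bne L2: not taken
after and $t3, $t3, 6: $t3=18&6=2
halt.
Total executed instructions: 23.

23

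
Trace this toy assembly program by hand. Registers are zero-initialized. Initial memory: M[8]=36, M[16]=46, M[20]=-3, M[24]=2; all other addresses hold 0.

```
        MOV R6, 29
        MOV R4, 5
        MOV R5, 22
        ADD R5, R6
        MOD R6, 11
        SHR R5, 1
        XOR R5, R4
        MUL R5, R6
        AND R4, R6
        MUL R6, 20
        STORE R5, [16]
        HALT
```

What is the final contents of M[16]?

196

after MOV R6, 29: R6=29
after MOV R4, 5: R4=5
after MOV R5, 22: R5=22
after ADD R5, R6: R5=22+29=51
after MOD R6, 11: R6=29%11=7
after SHR R5, 1: R5=51>>1=25
after XOR R5, R4: R5=25^5=28
after MUL R5, R6: R5=28*7=196
after AND R4, R6: R4=5&7=5
after MUL R6, 20: R6=7*20=140
STORE R5, [16] → M[16]=196
halt.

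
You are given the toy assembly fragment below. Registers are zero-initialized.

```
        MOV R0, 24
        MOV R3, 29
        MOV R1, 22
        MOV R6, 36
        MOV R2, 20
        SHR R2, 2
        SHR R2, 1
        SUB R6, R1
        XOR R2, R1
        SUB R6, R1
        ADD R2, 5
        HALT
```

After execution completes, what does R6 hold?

after MOV R0, 24: R0=24
after MOV R3, 29: R3=29
after MOV R1, 22: R1=22
after MOV R6, 36: R6=36
after MOV R2, 20: R2=20
after SHR R2, 2: R2=20>>2=5
after SHR R2, 1: R2=5>>1=2
after SUB R6, R1: R6=36-22=14
after XOR R2, R1: R2=2^22=20
after SUB R6, R1: R6=14-22=-8
after ADD R2, 5: R2=20+5=25
halt.

-8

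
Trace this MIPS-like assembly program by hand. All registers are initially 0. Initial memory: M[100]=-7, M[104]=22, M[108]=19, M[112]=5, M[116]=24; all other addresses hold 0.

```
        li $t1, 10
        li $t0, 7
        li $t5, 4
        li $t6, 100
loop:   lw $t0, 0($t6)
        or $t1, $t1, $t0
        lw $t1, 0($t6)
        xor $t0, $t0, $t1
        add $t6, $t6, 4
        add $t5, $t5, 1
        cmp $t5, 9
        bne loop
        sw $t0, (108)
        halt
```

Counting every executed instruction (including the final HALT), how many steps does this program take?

46

li $t1, 10 → $t1=10
li $t0, 7 → $t0=7
li $t5, 4 → $t5=4
li $t6, 100 → $t6=100
lw $t0, 0($t6) → $t0=M[100]=-7
or $t1, $t1, $t0 → $t1=10|(-7)=-5
lw $t1, 0($t6) → $t1=M[100]=-7
xor $t0, $t0, $t1 → $t0=(-7)^(-7)=0
add $t6, $t6, 4 → $t6=100+4=104
add $t5, $t5, 1 → $t5=4+1=5
cmp $t5, 9  (cmp 5,9)
bne loop: taken
lw $t0, 0($t6) → $t0=M[104]=22
or $t1, $t1, $t0 → $t1=(-7)|22=-1
lw $t1, 0($t6) → $t1=M[104]=22
xor $t0, $t0, $t1 → $t0=22^22=0
add $t6, $t6, 4 → $t6=104+4=108
add $t5, $t5, 1 → $t5=5+1=6
cmp $t5, 9  (cmp 6,9)
bne loop: taken
lw $t0, 0($t6) → $t0=M[108]=19
or $t1, $t1, $t0 → $t1=22|19=23
lw $t1, 0($t6) → $t1=M[108]=19
xor $t0, $t0, $t1 → $t0=19^19=0
add $t6, $t6, 4 → $t6=108+4=112
add $t5, $t5, 1 → $t5=6+1=7
cmp $t5, 9  (cmp 7,9)
bne loop: taken
lw $t0, 0($t6) → $t0=M[112]=5
or $t1, $t1, $t0 → $t1=19|5=23
lw $t1, 0($t6) → $t1=M[112]=5
xor $t0, $t0, $t1 → $t0=5^5=0
add $t6, $t6, 4 → $t6=112+4=116
add $t5, $t5, 1 → $t5=7+1=8
cmp $t5, 9  (cmp 8,9)
bne loop: taken
lw $t0, 0($t6) → $t0=M[116]=24
or $t1, $t1, $t0 → $t1=5|24=29
lw $t1, 0($t6) → $t1=M[116]=24
xor $t0, $t0, $t1 → $t0=24^24=0
add $t6, $t6, 4 → $t6=116+4=120
add $t5, $t5, 1 → $t5=8+1=9
cmp $t5, 9  (cmp 9,9)
bne loop: not taken
sw $t0, (108) → M[108]=0
halt.
Total executed instructions: 46.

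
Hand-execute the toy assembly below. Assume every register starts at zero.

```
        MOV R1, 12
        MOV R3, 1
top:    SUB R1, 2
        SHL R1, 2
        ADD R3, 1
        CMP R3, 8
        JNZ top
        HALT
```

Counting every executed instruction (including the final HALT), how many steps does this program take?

MOV R1, 12 → R1=12
MOV R3, 1 → R3=1
SUB R1, 2 → R1=12-2=10
SHL R1, 2 → R1=10<<2=40
ADD R3, 1 → R3=1+1=2
CMP R3, 8  (cmp 2,8)
JNZ top: taken
SUB R1, 2 → R1=40-2=38
SHL R1, 2 → R1=38<<2=152
ADD R3, 1 → R3=2+1=3
CMP R3, 8  (cmp 3,8)
JNZ top: taken
SUB R1, 2 → R1=152-2=150
SHL R1, 2 → R1=150<<2=600
ADD R3, 1 → R3=3+1=4
CMP R3, 8  (cmp 4,8)
JNZ top: taken
SUB R1, 2 → R1=600-2=598
SHL R1, 2 → R1=598<<2=2392
ADD R3, 1 → R3=4+1=5
CMP R3, 8  (cmp 5,8)
JNZ top: taken
SUB R1, 2 → R1=2392-2=2390
SHL R1, 2 → R1=2390<<2=9560
ADD R3, 1 → R3=5+1=6
CMP R3, 8  (cmp 6,8)
JNZ top: taken
SUB R1, 2 → R1=9560-2=9558
SHL R1, 2 → R1=9558<<2=38232
ADD R3, 1 → R3=6+1=7
CMP R3, 8  (cmp 7,8)
JNZ top: taken
SUB R1, 2 → R1=38232-2=38230
SHL R1, 2 → R1=38230<<2=152920
ADD R3, 1 → R3=7+1=8
CMP R3, 8  (cmp 8,8)
JNZ top: not taken
halt.
Total executed instructions: 38.

38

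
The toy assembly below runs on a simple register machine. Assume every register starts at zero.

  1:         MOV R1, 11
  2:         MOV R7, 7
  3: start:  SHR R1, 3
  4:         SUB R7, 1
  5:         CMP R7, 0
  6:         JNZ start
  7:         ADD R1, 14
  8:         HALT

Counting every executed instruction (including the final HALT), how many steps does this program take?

MOV R1, 11 → R1=11
MOV R7, 7 → R7=7
SHR R1, 3 → R1=11>>3=1
SUB R7, 1 → R7=7-1=6
CMP R7, 0  (cmp 6,0)
JNZ start: taken
SHR R1, 3 → R1=1>>3=0
SUB R7, 1 → R7=6-1=5
CMP R7, 0  (cmp 5,0)
JNZ start: taken
SHR R1, 3 → R1=0>>3=0
SUB R7, 1 → R7=5-1=4
CMP R7, 0  (cmp 4,0)
JNZ start: taken
SHR R1, 3 → R1=0>>3=0
SUB R7, 1 → R7=4-1=3
CMP R7, 0  (cmp 3,0)
JNZ start: taken
SHR R1, 3 → R1=0>>3=0
SUB R7, 1 → R7=3-1=2
CMP R7, 0  (cmp 2,0)
JNZ start: taken
SHR R1, 3 → R1=0>>3=0
SUB R7, 1 → R7=2-1=1
CMP R7, 0  (cmp 1,0)
JNZ start: taken
SHR R1, 3 → R1=0>>3=0
SUB R7, 1 → R7=1-1=0
CMP R7, 0  (cmp 0,0)
JNZ start: not taken
ADD R1, 14 → R1=0+14=14
halt.
Total executed instructions: 32.

32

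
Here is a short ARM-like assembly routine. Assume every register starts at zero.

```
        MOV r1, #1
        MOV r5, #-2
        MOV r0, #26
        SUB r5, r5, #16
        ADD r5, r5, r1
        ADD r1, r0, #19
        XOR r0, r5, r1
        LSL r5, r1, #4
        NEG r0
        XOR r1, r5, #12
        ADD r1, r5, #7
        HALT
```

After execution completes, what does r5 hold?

r1=1
r5=-2
r0=26
r5=(-2)-16=-18
r5=(-18)+1=-17
r1=26+19=45
r0=(-17)^45=-62
r5=45<<4=720
r0=-(-62)=62
r1=720^12=732
r1=720+7=727
halt.

720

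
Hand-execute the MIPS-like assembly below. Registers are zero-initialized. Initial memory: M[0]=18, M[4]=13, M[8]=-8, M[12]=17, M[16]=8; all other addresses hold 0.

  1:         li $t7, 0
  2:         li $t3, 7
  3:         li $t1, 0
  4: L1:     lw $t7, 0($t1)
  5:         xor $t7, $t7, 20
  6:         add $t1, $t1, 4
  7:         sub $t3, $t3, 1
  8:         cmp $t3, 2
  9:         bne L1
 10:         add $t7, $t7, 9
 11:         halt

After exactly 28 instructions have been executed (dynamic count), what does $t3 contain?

$t7=0
$t3=7
$t1=0
$t7=M[0]=18
$t7=18^20=6
$t1=0+4=4
$t3=7-1=6
cmp $t3, 2  (cmp 6,2)
bne L1: taken
$t7=M[4]=13
$t7=13^20=25
$t1=4+4=8
$t3=6-1=5
cmp $t3, 2  (cmp 5,2)
bne L1: taken
$t7=M[8]=-8
$t7=(-8)^20=-20
$t1=8+4=12
$t3=5-1=4
cmp $t3, 2  (cmp 4,2)
bne L1: taken
$t7=M[12]=17
$t7=17^20=5
$t1=12+4=16
$t3=4-1=3
cmp $t3, 2  (cmp 3,2)
bne L1: taken
$t7=M[16]=8
After step 28: $t3 = 3.

3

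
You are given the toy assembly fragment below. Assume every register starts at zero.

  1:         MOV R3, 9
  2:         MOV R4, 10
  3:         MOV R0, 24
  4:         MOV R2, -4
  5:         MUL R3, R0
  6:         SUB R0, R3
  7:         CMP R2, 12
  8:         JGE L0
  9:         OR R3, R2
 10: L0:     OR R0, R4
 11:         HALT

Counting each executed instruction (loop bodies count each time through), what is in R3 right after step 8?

216

R3=9
R4=10
R0=24
R2=-4
R3=9*24=216
R0=24-216=-192
CMP R2, 12  (cmp -4,12)
JGE L0: not taken
After step 8: R3 = 216.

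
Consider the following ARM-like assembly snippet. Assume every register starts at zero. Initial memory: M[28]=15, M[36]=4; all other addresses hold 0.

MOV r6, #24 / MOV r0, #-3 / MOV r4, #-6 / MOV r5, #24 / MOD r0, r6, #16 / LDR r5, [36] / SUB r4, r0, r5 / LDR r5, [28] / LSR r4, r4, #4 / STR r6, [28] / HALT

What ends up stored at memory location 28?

r6=24
r0=-3
r4=-6
r5=24
r0=24%16=8
r5=M[36]=4
r4=8-4=4
r5=M[28]=15
r4=4>>4=0
STR r6, [28] → M[28]=24
halt.

24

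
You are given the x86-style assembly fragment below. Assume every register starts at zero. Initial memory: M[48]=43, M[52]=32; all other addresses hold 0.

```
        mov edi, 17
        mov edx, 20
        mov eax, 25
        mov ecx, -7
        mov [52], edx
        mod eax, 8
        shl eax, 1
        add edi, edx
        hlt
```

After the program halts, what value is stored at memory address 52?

20

edi=17
edx=20
eax=25
ecx=-7
mov [52], edx → M[52]=20
eax=25%8=1
eax=1<<1=2
edi=17+20=37
halt.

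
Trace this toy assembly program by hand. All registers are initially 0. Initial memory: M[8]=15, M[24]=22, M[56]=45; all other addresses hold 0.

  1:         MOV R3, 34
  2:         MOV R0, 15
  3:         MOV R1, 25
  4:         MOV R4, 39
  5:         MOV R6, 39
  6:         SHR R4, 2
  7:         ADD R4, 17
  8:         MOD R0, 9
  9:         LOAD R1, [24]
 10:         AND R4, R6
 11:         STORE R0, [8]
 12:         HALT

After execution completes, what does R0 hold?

MOV R3, 34 → R3=34
MOV R0, 15 → R0=15
MOV R1, 25 → R1=25
MOV R4, 39 → R4=39
MOV R6, 39 → R6=39
SHR R4, 2 → R4=39>>2=9
ADD R4, 17 → R4=9+17=26
MOD R0, 9 → R0=15%9=6
LOAD R1, [24] → R1=M[24]=22
AND R4, R6 → R4=26&39=2
STORE R0, [8] → M[8]=6
halt.

6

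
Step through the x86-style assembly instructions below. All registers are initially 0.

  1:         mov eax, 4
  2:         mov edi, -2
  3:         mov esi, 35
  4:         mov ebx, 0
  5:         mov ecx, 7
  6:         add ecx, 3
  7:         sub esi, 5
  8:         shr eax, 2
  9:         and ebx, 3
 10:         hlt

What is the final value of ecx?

10

after mov eax, 4: eax=4
after mov edi, -2: edi=-2
after mov esi, 35: esi=35
after mov ebx, 0: ebx=0
after mov ecx, 7: ecx=7
after add ecx, 3: ecx=7+3=10
after sub esi, 5: esi=35-5=30
after shr eax, 2: eax=4>>2=1
after and ebx, 3: ebx=0&3=0
halt.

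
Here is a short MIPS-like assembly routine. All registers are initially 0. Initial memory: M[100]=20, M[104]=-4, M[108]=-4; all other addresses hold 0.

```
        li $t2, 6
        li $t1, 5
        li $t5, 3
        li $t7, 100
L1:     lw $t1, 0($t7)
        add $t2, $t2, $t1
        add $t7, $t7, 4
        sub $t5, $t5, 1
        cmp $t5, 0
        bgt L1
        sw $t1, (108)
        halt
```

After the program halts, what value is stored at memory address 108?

-4

after li $t2, 6: $t2=6
after li $t1, 5: $t1=5
after li $t5, 3: $t5=3
after li $t7, 100: $t7=100
after lw $t1, 0($t7): $t1=M[100]=20
after add $t2, $t2, $t1: $t2=6+20=26
after add $t7, $t7, 4: $t7=100+4=104
after sub $t5, $t5, 1: $t5=3-1=2
cmp $t5, 0  (cmp 2,0)
bgt L1: taken
after lw $t1, 0($t7): $t1=M[104]=-4
after add $t2, $t2, $t1: $t2=26+(-4)=22
after add $t7, $t7, 4: $t7=104+4=108
after sub $t5, $t5, 1: $t5=2-1=1
cmp $t5, 0  (cmp 1,0)
bgt L1: taken
after lw $t1, 0($t7): $t1=M[108]=-4
after add $t2, $t2, $t1: $t2=22+(-4)=18
after add $t7, $t7, 4: $t7=108+4=112
after sub $t5, $t5, 1: $t5=1-1=0
cmp $t5, 0  (cmp 0,0)
bgt L1: not taken
sw $t1, (108) → M[108]=-4
halt.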